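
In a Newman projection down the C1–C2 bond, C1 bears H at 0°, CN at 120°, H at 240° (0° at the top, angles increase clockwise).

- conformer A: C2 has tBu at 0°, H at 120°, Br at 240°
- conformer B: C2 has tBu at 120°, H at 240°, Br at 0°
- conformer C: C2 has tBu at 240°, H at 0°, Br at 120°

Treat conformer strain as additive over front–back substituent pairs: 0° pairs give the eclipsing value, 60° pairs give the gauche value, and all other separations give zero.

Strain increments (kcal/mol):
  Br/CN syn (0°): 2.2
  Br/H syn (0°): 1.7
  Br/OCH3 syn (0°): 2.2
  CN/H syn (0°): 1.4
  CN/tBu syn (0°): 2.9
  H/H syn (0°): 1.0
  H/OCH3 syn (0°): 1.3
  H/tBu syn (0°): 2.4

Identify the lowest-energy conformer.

A (eclipsed): H–tBu eclipsed, CN–H eclipsed, H–Br eclipsed; 2.4 + 1.4 + 1.7 = 5.5 kcal/mol.
B (eclipsed): H–Br eclipsed, CN–tBu eclipsed, H–H eclipsed; 1.7 + 2.9 + 1.0 = 5.6 kcal/mol.
C (eclipsed): H–H eclipsed, CN–Br eclipsed, H–tBu eclipsed; 1.0 + 2.2 + 2.4 = 5.6 kcal/mol.
A has the lowest total (5.5 kcal/mol).

A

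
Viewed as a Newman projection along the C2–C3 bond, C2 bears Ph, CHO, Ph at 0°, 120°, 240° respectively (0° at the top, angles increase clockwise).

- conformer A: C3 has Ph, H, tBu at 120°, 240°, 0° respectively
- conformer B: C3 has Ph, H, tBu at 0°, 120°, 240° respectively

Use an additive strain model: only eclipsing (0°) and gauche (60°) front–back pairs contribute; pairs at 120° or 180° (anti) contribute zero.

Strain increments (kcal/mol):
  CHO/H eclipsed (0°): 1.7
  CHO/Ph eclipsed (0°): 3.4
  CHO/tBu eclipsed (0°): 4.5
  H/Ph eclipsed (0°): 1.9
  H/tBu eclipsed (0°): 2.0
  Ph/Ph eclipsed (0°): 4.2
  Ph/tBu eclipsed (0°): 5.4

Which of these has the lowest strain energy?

A (eclipsed): Ph(0°)/tBu(0°) eclipsed 5.4; CHO(120°)/Ph(120°) eclipsed 3.4; Ph(240°)/H(240°) eclipsed 1.9 → 10.7 kcal/mol.
B (eclipsed): Ph(0°)/Ph(0°) eclipsed 4.2; CHO(120°)/H(120°) eclipsed 1.7; Ph(240°)/tBu(240°) eclipsed 5.4 → 11.3 kcal/mol.
A has the lowest total (10.7 kcal/mol).

A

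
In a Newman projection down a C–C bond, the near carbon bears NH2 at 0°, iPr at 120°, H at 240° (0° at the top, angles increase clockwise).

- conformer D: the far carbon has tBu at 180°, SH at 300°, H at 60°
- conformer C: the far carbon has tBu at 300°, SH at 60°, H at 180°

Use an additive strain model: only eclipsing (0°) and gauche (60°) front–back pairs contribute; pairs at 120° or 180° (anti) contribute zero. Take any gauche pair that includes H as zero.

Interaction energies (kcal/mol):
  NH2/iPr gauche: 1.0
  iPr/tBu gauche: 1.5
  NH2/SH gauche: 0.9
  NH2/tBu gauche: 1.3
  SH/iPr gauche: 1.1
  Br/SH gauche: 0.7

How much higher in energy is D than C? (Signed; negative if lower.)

D (staggered): NH2(0°)/SH(300°) gauche 0.9; iPr(120°)/tBu(180°) gauche 1.5 → 2.4 kcal/mol.
C (staggered): NH2(0°)/tBu(300°) gauche 1.3; NH2(0°)/SH(60°) gauche 0.9; iPr(120°)/SH(60°) gauche 1.1 → 3.3 kcal/mol.
E(D) − E(C) = 2.4 − 3.3 = -0.9 kcal/mol.

-0.9 kcal/mol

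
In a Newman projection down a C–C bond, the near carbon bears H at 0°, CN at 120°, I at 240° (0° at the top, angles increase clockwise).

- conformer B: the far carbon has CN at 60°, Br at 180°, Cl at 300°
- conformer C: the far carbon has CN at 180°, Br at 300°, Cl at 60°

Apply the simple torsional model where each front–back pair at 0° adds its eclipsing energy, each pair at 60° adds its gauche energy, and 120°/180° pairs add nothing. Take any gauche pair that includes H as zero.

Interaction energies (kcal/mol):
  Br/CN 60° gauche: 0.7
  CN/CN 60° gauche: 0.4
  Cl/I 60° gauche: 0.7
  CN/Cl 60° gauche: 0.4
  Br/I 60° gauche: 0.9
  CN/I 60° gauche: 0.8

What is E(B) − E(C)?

+0.2 kcal/mol

B is staggered. CN at 120° is gauche with CN at 60° (0.4); CN at 120° is gauche with Br at 180° (0.7); I at 240° is gauche with Br at 180° (0.9); I at 240° is gauche with Cl at 300° (0.7). Total 2.7 kcal/mol.
C is staggered. CN at 120° is gauche with CN at 180° (0.4); CN at 120° is gauche with Cl at 60° (0.4); I at 240° is gauche with CN at 180° (0.8); I at 240° is gauche with Br at 300° (0.9). Total 2.5 kcal/mol.
E(B) − E(C) = 2.7 − 2.5 = +0.2 kcal/mol.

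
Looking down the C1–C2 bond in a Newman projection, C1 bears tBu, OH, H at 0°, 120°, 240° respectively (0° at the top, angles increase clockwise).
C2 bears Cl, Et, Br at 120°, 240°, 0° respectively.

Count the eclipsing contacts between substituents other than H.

2

Non-H eclipsing pairs: tBu(0°)/Br(0°); OH(120°)/Cl(120°) — 2 interactions.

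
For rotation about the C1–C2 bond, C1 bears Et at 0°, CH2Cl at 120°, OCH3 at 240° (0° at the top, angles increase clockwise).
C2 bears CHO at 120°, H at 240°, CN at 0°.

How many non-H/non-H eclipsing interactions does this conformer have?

Non-H eclipsing pairs: Et(0°)/CN(0°); CH2Cl(120°)/CHO(120°) — 2 interactions.

2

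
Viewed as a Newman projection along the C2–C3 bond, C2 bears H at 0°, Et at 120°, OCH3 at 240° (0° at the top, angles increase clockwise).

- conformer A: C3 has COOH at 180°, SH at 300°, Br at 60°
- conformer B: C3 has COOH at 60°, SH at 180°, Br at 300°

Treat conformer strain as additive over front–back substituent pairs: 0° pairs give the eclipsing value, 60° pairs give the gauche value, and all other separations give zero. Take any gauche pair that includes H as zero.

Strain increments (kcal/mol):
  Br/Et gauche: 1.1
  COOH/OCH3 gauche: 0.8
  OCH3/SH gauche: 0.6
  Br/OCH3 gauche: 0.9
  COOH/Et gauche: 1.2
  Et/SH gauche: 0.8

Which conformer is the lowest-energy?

A is staggered. Et at 120° is gauche with COOH at 180° (1.2); Et at 120° is gauche with Br at 60° (1.1); OCH3 at 240° is gauche with COOH at 180° (0.8); OCH3 at 240° is gauche with SH at 300° (0.6). Total 3.7 kcal/mol.
B is staggered. Et at 120° is gauche with COOH at 60° (1.2); Et at 120° is gauche with SH at 180° (0.8); OCH3 at 240° is gauche with SH at 180° (0.6); OCH3 at 240° is gauche with Br at 300° (0.9). Total 3.5 kcal/mol.
B has the lowest total (3.5 kcal/mol).

B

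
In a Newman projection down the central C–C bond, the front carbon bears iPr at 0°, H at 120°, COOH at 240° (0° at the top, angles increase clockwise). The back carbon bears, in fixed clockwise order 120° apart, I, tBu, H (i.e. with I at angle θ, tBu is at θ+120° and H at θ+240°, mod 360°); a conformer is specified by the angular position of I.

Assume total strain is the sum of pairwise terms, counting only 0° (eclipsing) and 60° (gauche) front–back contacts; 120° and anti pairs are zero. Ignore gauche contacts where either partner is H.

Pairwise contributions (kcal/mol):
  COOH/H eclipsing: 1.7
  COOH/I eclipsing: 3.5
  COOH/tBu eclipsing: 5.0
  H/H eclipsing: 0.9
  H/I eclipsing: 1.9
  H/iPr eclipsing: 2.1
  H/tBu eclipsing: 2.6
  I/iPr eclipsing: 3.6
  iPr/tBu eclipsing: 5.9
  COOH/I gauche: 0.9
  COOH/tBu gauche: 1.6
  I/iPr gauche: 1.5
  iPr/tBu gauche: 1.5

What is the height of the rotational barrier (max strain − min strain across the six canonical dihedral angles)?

7.2 kcal/mol

I at 0° (eclipsed): iPr–I eclipsed, H–tBu eclipsed, COOH–H eclipsed; 3.6 + 2.6 + 1.7 = 7.9 kcal/mol.
I at 60° (staggered): iPr–I gauche, COOH–tBu gauche; 1.5 + 1.6 = 3.1 kcal/mol.
I at 120° (eclipsed): iPr–H eclipsed, H–I eclipsed, COOH–tBu eclipsed; 2.1 + 1.9 + 5.0 = 9.0 kcal/mol.
I at 180° (staggered): iPr–tBu gauche, COOH–I gauche, COOH–tBu gauche; 1.5 + 0.9 + 1.6 = 4.0 kcal/mol.
I at 240° (eclipsed): iPr–tBu eclipsed, H–H eclipsed, COOH–I eclipsed; 5.9 + 0.9 + 3.5 = 10.3 kcal/mol.
I at 300° (staggered): iPr–I gauche, iPr–tBu gauche, COOH–I gauche; 1.5 + 1.5 + 0.9 = 3.9 kcal/mol.
Max at 240° (10.3 kcal/mol), min at 60° (3.1 kcal/mol); barrier = 7.2 kcal/mol.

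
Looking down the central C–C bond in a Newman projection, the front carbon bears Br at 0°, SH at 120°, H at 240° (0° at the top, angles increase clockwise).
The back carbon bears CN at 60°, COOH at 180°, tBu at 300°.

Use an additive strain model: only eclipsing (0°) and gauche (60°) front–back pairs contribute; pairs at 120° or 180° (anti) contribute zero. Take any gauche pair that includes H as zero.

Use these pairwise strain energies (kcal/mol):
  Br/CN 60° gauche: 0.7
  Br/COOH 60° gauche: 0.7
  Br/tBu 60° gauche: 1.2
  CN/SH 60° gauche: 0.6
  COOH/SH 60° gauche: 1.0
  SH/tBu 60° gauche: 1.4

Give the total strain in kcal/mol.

3.5 kcal/mol

This conformer (staggered): Br(0°)/CN(60°) gauche 0.7; Br(0°)/tBu(300°) gauche 1.2; SH(120°)/CN(60°) gauche 0.6; SH(120°)/COOH(180°) gauche 1.0 → 3.5 kcal/mol.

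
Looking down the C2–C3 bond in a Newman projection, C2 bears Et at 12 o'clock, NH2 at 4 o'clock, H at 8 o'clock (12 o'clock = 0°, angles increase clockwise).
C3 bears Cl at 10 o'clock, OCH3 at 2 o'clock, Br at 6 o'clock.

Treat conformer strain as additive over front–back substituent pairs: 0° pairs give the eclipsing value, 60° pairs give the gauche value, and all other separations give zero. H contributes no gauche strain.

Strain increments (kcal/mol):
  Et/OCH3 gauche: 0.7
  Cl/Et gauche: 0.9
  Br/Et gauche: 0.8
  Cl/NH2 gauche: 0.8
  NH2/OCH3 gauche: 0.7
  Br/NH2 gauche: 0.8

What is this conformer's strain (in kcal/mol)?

This conformer (staggered): Et–Cl gauche, Et–OCH3 gauche, NH2–OCH3 gauche, NH2–Br gauche; 0.9 + 0.7 + 0.7 + 0.8 = 3.1 kcal/mol.

3.1 kcal/mol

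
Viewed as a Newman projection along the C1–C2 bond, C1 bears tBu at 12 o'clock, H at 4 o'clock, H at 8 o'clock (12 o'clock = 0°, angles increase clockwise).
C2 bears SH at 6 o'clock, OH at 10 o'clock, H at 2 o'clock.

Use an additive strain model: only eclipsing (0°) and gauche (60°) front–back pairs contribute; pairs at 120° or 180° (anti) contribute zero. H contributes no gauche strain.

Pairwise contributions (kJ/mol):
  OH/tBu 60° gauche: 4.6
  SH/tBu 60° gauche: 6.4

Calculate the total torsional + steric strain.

4.6 kJ/mol

This conformer is staggered. tBu at 0° is gauche with OH at 300° (4.6). Total 4.6 kJ/mol.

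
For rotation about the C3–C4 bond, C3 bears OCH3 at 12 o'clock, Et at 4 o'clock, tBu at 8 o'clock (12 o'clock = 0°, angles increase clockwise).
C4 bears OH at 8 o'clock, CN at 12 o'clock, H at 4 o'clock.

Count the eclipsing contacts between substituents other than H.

Non-H eclipsing pairs: OCH3(0°)/CN(0°); tBu(240°)/OH(240°) — 2 interactions.

2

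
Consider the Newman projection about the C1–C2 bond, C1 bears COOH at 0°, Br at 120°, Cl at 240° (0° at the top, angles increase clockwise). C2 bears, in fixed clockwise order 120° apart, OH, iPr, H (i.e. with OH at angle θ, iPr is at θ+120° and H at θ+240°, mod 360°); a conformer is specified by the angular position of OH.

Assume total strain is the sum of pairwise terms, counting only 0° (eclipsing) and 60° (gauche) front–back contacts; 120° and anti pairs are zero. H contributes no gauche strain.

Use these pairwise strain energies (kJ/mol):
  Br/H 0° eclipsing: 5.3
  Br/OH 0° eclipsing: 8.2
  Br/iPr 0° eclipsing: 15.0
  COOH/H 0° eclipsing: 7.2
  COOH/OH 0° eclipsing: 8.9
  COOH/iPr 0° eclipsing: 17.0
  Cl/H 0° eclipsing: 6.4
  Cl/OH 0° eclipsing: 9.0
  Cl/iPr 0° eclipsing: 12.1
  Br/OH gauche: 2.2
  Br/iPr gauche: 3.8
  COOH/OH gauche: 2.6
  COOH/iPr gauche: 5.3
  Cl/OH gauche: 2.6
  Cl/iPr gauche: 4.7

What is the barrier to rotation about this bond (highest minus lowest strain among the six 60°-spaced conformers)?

18.0 kJ/mol

OH at 0° (eclipsed): COOH(0°)/OH(0°) eclipsed 8.9; Br(120°)/iPr(120°) eclipsed 15.0; Cl(240°)/H(240°) eclipsed 6.4 → 30.3 kJ/mol.
OH at 60° (staggered): COOH(0°)/OH(60°) gauche 2.6; Br(120°)/OH(60°) gauche 2.2; Br(120°)/iPr(180°) gauche 3.8; Cl(240°)/iPr(180°) gauche 4.7 → 13.3 kJ/mol.
OH at 120° (eclipsed): COOH(0°)/H(0°) eclipsed 7.2; Br(120°)/OH(120°) eclipsed 8.2; Cl(240°)/iPr(240°) eclipsed 12.1 → 27.5 kJ/mol.
OH at 180° (staggered): COOH(0°)/iPr(300°) gauche 5.3; Br(120°)/OH(180°) gauche 2.2; Cl(240°)/OH(180°) gauche 2.6; Cl(240°)/iPr(300°) gauche 4.7 → 14.8 kJ/mol.
OH at 240° (eclipsed): COOH(0°)/iPr(0°) eclipsed 17.0; Br(120°)/H(120°) eclipsed 5.3; Cl(240°)/OH(240°) eclipsed 9.0 → 31.3 kJ/mol.
OH at 300° (staggered): COOH(0°)/OH(300°) gauche 2.6; COOH(0°)/iPr(60°) gauche 5.3; Br(120°)/iPr(60°) gauche 3.8; Cl(240°)/OH(300°) gauche 2.6 → 14.3 kJ/mol.
Max at 240° (31.3 kJ/mol), min at 60° (13.3 kJ/mol); barrier = 18.0 kJ/mol.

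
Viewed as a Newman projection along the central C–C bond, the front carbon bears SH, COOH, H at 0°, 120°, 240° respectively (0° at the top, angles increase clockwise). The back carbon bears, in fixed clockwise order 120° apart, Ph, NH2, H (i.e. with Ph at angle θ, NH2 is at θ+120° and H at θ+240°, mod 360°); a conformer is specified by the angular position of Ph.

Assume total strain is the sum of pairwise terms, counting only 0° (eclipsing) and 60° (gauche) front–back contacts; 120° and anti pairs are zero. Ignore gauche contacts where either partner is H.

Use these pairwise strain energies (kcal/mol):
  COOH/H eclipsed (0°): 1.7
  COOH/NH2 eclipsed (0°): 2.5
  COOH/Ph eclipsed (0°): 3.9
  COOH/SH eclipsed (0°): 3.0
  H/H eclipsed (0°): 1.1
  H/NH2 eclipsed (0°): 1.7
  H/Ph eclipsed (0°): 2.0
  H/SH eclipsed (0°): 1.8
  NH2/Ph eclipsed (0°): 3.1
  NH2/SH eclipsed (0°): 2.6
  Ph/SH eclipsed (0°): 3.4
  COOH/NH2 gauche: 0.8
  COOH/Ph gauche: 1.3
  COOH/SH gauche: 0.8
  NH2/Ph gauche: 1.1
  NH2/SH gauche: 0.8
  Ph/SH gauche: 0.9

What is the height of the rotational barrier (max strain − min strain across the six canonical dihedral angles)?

Ph at 0° (eclipsed): SH–Ph eclipsed, COOH–NH2 eclipsed, H–H eclipsed; 3.4 + 2.5 + 1.1 = 7.0 kcal/mol.
Ph at 60° (staggered): SH–Ph gauche, COOH–Ph gauche, COOH–NH2 gauche; 0.9 + 1.3 + 0.8 = 3.0 kcal/mol.
Ph at 120° (eclipsed): SH–H eclipsed, COOH–Ph eclipsed, H–NH2 eclipsed; 1.8 + 3.9 + 1.7 = 7.4 kcal/mol.
Ph at 180° (staggered): SH–NH2 gauche, COOH–Ph gauche; 0.8 + 1.3 = 2.1 kcal/mol.
Ph at 240° (eclipsed): SH–NH2 eclipsed, COOH–H eclipsed, H–Ph eclipsed; 2.6 + 1.7 + 2.0 = 6.3 kcal/mol.
Ph at 300° (staggered): SH–Ph gauche, SH–NH2 gauche, COOH–NH2 gauche; 0.9 + 0.8 + 0.8 = 2.5 kcal/mol.
Max at 120° (7.4 kcal/mol), min at 180° (2.1 kcal/mol); barrier = 5.3 kcal/mol.

5.3 kcal/mol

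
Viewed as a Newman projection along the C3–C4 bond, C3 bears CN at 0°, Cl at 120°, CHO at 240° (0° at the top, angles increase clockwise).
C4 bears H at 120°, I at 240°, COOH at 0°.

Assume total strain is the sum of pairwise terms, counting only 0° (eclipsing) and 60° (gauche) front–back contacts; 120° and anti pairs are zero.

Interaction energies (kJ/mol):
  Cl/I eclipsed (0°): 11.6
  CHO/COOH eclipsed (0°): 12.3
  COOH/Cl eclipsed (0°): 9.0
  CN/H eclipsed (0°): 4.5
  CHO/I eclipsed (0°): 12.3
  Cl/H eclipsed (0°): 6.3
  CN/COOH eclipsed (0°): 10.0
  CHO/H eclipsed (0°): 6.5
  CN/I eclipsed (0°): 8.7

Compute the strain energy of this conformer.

This conformer (eclipsed): CN–COOH eclipsed, Cl–H eclipsed, CHO–I eclipsed; 10.0 + 6.3 + 12.3 = 28.6 kJ/mol.

28.6 kJ/mol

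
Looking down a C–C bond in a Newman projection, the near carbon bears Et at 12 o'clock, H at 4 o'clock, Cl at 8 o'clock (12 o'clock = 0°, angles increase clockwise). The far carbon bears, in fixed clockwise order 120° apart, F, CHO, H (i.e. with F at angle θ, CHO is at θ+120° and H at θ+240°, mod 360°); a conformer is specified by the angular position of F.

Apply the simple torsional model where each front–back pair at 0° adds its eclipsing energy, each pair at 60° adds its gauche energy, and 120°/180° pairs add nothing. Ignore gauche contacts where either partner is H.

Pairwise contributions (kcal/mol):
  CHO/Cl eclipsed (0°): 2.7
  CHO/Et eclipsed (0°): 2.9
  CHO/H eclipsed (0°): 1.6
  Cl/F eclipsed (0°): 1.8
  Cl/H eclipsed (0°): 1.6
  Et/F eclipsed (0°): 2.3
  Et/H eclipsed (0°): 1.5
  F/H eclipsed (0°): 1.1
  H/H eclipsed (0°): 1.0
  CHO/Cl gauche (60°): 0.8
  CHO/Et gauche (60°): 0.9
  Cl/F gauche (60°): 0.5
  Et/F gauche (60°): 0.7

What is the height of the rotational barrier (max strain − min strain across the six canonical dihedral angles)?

F at 0° (eclipsed): Et–F eclipsed, H–CHO eclipsed, Cl–H eclipsed; 2.3 + 1.6 + 1.6 = 5.5 kcal/mol.
F at 60° (staggered): Et–F gauche, Cl–CHO gauche; 0.7 + 0.8 = 1.5 kcal/mol.
F at 120° (eclipsed): Et–H eclipsed, H–F eclipsed, Cl–CHO eclipsed; 1.5 + 1.1 + 2.7 = 5.3 kcal/mol.
F at 180° (staggered): Et–CHO gauche, Cl–F gauche, Cl–CHO gauche; 0.9 + 0.5 + 0.8 = 2.2 kcal/mol.
F at 240° (eclipsed): Et–CHO eclipsed, H–H eclipsed, Cl–F eclipsed; 2.9 + 1.0 + 1.8 = 5.7 kcal/mol.
F at 300° (staggered): Et–F gauche, Et–CHO gauche, Cl–F gauche; 0.7 + 0.9 + 0.5 = 2.1 kcal/mol.
Max at 240° (5.7 kcal/mol), min at 60° (1.5 kcal/mol); barrier = 4.2 kcal/mol.

4.2 kcal/mol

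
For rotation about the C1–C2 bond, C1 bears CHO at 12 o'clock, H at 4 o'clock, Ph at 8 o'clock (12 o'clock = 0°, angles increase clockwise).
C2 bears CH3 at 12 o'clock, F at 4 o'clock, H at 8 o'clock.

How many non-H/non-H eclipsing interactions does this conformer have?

1

Non-H eclipsing pairs: CHO(0°)/CH3(0°) — 1 interaction.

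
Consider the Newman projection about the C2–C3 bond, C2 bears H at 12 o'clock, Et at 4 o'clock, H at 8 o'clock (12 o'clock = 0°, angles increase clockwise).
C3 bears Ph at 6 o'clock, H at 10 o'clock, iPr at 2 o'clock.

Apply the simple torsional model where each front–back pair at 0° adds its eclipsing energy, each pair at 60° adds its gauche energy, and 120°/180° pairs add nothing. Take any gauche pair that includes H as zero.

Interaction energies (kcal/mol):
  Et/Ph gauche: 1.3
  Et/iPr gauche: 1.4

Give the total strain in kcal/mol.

2.7 kcal/mol

This conformer is staggered. Et at 120° is gauche with Ph at 180° (1.3); Et at 120° is gauche with iPr at 60° (1.4). Total 2.7 kcal/mol.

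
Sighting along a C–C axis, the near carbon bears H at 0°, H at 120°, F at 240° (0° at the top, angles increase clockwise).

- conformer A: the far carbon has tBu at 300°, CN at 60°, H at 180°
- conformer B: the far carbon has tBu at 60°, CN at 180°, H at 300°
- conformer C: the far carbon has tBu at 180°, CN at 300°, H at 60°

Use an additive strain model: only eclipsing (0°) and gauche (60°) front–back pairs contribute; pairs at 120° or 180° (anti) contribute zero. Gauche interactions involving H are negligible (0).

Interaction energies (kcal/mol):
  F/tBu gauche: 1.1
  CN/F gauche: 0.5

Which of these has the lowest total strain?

A (staggered): F(240°)/tBu(300°) gauche 1.1 → 1.1 kcal/mol.
B (staggered): F(240°)/CN(180°) gauche 0.5 → 0.5 kcal/mol.
C (staggered): F(240°)/tBu(180°) gauche 1.1; F(240°)/CN(300°) gauche 0.5 → 1.6 kcal/mol.
B has the lowest total (0.5 kcal/mol).

B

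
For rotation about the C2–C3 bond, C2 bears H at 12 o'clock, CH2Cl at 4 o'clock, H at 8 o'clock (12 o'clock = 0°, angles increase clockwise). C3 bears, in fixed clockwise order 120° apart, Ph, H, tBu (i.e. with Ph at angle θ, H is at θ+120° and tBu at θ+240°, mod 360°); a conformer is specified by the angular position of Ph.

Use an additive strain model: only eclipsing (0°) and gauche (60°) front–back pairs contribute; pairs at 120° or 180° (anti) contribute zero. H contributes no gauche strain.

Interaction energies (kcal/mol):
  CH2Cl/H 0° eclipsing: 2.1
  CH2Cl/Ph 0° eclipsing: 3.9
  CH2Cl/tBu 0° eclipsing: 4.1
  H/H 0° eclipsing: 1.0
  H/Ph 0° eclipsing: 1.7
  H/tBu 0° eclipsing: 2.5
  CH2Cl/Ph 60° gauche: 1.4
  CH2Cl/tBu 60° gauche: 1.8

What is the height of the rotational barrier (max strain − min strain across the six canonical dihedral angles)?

Ph at 0° (eclipsed): H(0°)/Ph(0°) eclipsed 1.7; CH2Cl(120°)/H(120°) eclipsed 2.1; H(240°)/tBu(240°) eclipsed 2.5 → 6.3 kcal/mol.
Ph at 60° (staggered): CH2Cl(120°)/Ph(60°) gauche 1.4 → 1.4 kcal/mol.
Ph at 120° (eclipsed): H(0°)/tBu(0°) eclipsed 2.5; CH2Cl(120°)/Ph(120°) eclipsed 3.9; H(240°)/H(240°) eclipsed 1.0 → 7.4 kcal/mol.
Ph at 180° (staggered): CH2Cl(120°)/Ph(180°) gauche 1.4; CH2Cl(120°)/tBu(60°) gauche 1.8 → 3.2 kcal/mol.
Ph at 240° (eclipsed): H(0°)/H(0°) eclipsed 1.0; CH2Cl(120°)/tBu(120°) eclipsed 4.1; H(240°)/Ph(240°) eclipsed 1.7 → 6.8 kcal/mol.
Ph at 300° (staggered): CH2Cl(120°)/tBu(180°) gauche 1.8 → 1.8 kcal/mol.
Max at 120° (7.4 kcal/mol), min at 60° (1.4 kcal/mol); barrier = 6.0 kcal/mol.

6.0 kcal/mol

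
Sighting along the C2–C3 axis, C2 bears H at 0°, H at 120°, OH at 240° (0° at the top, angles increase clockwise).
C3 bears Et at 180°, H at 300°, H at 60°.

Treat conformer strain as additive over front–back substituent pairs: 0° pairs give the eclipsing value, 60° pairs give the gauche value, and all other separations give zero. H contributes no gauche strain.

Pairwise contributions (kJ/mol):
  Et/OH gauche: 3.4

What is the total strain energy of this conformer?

This conformer is staggered. OH at 240° is gauche with Et at 180° (3.4). Total 3.4 kJ/mol.

3.4 kJ/mol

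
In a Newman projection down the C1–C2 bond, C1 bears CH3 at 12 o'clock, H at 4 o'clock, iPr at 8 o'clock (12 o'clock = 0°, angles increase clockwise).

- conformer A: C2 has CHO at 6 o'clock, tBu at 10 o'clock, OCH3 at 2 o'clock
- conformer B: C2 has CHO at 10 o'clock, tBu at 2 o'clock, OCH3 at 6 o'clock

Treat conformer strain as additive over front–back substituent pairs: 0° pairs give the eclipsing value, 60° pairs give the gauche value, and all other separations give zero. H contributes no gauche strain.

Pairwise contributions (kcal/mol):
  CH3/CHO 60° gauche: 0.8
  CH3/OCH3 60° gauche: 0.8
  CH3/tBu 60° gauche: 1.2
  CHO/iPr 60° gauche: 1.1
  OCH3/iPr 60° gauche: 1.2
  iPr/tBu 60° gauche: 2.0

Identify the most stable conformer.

A is staggered. CH3 at 0° is gauche with tBu at 300° (1.2); CH3 at 0° is gauche with OCH3 at 60° (0.8); iPr at 240° is gauche with CHO at 180° (1.1); iPr at 240° is gauche with tBu at 300° (2.0). Total 5.1 kcal/mol.
B is staggered. CH3 at 0° is gauche with CHO at 300° (0.8); CH3 at 0° is gauche with tBu at 60° (1.2); iPr at 240° is gauche with CHO at 300° (1.1); iPr at 240° is gauche with OCH3 at 180° (1.2). Total 4.3 kcal/mol.
B has the lowest total (4.3 kcal/mol).

B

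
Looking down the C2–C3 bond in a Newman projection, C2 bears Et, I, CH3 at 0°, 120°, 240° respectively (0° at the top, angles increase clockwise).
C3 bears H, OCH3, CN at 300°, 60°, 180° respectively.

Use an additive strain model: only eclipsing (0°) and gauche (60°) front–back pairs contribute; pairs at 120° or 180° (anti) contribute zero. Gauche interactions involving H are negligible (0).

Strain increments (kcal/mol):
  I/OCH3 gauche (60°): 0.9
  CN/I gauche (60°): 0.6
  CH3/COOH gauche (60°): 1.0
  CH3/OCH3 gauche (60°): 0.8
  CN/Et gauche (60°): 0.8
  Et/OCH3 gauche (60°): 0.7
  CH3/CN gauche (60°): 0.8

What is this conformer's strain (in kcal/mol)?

This conformer (staggered): Et(0°)/OCH3(60°) gauche 0.7; I(120°)/OCH3(60°) gauche 0.9; I(120°)/CN(180°) gauche 0.6; CH3(240°)/CN(180°) gauche 0.8 → 3.0 kcal/mol.

3.0 kcal/mol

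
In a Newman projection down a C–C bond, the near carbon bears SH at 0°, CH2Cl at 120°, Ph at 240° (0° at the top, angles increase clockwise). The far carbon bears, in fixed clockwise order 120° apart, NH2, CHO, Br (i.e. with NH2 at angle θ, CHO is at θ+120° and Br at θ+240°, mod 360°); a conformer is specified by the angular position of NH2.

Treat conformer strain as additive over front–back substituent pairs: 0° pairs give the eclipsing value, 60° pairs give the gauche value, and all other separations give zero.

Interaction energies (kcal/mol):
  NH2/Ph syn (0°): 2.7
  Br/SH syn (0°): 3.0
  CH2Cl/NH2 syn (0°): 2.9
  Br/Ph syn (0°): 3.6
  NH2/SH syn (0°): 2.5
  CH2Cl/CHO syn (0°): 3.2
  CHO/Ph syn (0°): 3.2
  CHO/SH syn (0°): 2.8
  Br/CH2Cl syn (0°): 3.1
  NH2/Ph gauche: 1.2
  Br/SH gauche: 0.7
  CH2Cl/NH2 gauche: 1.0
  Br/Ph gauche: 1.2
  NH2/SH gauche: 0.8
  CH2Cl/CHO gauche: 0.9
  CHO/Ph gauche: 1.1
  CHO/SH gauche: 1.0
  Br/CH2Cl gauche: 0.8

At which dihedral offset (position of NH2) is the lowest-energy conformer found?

NH2 at 0° (eclipsed): SH–NH2 eclipsed, CH2Cl–CHO eclipsed, Ph–Br eclipsed; 2.5 + 3.2 + 3.6 = 9.3 kcal/mol.
NH2 at 60° (staggered): SH–NH2 gauche, SH–Br gauche, CH2Cl–NH2 gauche, CH2Cl–CHO gauche, Ph–CHO gauche, Ph–Br gauche; 0.8 + 0.7 + 1.0 + 0.9 + 1.1 + 1.2 = 5.7 kcal/mol.
NH2 at 120° (eclipsed): SH–Br eclipsed, CH2Cl–NH2 eclipsed, Ph–CHO eclipsed; 3.0 + 2.9 + 3.2 = 9.1 kcal/mol.
NH2 at 180° (staggered): SH–CHO gauche, SH–Br gauche, CH2Cl–NH2 gauche, CH2Cl–Br gauche, Ph–NH2 gauche, Ph–CHO gauche; 1.0 + 0.7 + 1.0 + 0.8 + 1.2 + 1.1 = 5.8 kcal/mol.
NH2 at 240° (eclipsed): SH–CHO eclipsed, CH2Cl–Br eclipsed, Ph–NH2 eclipsed; 2.8 + 3.1 + 2.7 = 8.6 kcal/mol.
NH2 at 300° (staggered): SH–NH2 gauche, SH–CHO gauche, CH2Cl–CHO gauche, CH2Cl–Br gauche, Ph–NH2 gauche, Ph–Br gauche; 0.8 + 1.0 + 0.9 + 0.8 + 1.2 + 1.2 = 5.9 kcal/mol.
The minimum (5.7 kcal/mol) occurs with NH2 at 60°.

60°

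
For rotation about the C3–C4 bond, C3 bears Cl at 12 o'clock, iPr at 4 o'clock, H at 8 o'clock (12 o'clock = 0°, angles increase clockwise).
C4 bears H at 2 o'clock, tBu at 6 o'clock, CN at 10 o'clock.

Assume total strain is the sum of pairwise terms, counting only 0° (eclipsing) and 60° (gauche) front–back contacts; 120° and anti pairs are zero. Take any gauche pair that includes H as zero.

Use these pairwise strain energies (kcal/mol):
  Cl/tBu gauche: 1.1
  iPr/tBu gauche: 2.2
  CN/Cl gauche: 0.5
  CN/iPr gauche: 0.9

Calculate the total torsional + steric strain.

2.7 kcal/mol

This conformer is staggered. Cl at 0° is gauche with CN at 300° (0.5); iPr at 120° is gauche with tBu at 180° (2.2). Total 2.7 kcal/mol.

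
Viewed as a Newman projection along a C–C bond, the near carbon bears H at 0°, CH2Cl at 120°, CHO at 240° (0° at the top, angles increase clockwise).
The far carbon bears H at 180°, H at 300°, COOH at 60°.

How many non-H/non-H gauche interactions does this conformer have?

Non-H gauche pairs: CH2Cl(120°)/COOH(60°) — 1 interaction.

1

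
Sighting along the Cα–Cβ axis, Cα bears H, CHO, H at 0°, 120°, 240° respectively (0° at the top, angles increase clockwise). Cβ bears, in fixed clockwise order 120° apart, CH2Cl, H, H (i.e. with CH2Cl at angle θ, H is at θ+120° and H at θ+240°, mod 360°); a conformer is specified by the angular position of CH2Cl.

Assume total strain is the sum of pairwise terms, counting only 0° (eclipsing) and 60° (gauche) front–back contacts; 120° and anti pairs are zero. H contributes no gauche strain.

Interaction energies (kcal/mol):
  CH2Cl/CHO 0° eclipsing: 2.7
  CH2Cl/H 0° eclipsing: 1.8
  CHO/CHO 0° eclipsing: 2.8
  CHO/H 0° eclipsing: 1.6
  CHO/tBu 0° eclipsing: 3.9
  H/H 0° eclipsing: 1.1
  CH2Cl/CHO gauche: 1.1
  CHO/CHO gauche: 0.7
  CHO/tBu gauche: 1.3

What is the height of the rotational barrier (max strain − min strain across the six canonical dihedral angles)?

4.9 kcal/mol

CH2Cl at 0° is eclipsed. H at 0° is eclipsed with CH2Cl at 0° (1.8); CHO at 120° is eclipsed with H at 120° (1.6); H at 240° is eclipsed with H at 240° (1.1). Total 4.5 kcal/mol.
CH2Cl at 60° is staggered. CHO at 120° is gauche with CH2Cl at 60° (1.1). Total 1.1 kcal/mol.
CH2Cl at 120° is eclipsed. H at 0° is eclipsed with H at 0° (1.1); CHO at 120° is eclipsed with CH2Cl at 120° (2.7); H at 240° is eclipsed with H at 240° (1.1). Total 4.9 kcal/mol.
CH2Cl at 180° is staggered. CHO at 120° is gauche with CH2Cl at 180° (1.1). Total 1.1 kcal/mol.
CH2Cl at 240° is eclipsed. H at 0° is eclipsed with H at 0° (1.1); CHO at 120° is eclipsed with H at 120° (1.6); H at 240° is eclipsed with CH2Cl at 240° (1.8). Total 4.5 kcal/mol.
CH2Cl at 300° (staggered): no non-H gauche contacts → 0.0 kcal/mol.
Max at 120° (4.9 kcal/mol), min at 300° (0.0 kcal/mol); barrier = 4.9 kcal/mol.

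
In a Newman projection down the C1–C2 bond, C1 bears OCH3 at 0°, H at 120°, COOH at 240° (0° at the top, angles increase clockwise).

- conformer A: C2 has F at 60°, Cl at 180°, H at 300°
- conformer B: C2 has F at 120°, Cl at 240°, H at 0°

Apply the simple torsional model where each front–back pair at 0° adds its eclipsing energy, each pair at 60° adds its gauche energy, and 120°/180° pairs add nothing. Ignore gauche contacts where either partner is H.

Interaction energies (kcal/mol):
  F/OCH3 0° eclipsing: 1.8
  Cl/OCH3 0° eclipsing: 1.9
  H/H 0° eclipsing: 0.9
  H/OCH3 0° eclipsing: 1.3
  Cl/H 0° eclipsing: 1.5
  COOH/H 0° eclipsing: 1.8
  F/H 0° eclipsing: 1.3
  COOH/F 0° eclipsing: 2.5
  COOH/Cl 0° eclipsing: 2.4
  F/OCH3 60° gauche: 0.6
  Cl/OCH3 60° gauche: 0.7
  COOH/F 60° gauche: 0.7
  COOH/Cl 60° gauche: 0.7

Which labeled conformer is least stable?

A (staggered): OCH3–F gauche, COOH–Cl gauche; 0.6 + 0.7 = 1.3 kcal/mol.
B (eclipsed): OCH3–H eclipsed, H–F eclipsed, COOH–Cl eclipsed; 1.3 + 1.3 + 2.4 = 5.0 kcal/mol.
B has the highest total (5.0 kcal/mol).

B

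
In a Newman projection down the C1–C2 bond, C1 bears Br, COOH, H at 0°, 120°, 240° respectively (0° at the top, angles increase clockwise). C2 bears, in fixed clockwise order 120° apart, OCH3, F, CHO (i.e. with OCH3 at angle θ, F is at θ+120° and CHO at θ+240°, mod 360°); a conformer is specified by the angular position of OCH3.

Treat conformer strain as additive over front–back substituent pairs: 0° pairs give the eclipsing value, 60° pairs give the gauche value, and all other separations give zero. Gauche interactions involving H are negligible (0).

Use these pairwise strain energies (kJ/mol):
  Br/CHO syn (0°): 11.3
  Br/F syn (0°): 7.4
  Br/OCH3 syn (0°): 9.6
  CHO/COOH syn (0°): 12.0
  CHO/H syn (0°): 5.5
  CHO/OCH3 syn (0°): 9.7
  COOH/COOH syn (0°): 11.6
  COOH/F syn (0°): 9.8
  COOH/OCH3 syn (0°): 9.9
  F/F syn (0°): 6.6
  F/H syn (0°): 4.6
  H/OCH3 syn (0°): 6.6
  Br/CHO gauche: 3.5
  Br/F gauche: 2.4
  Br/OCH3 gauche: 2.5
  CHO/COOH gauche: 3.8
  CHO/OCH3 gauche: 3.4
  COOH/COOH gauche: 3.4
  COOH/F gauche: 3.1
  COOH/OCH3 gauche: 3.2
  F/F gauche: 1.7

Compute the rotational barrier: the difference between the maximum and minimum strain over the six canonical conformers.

OCH3 at 0° is eclipsed. Br at 0° is eclipsed with OCH3 at 0° (9.6); COOH at 120° is eclipsed with F at 120° (9.8); H at 240° is eclipsed with CHO at 240° (5.5). Total 24.9 kJ/mol.
OCH3 at 60° is staggered. Br at 0° is gauche with OCH3 at 60° (2.5); Br at 0° is gauche with CHO at 300° (3.5); COOH at 120° is gauche with OCH3 at 60° (3.2); COOH at 120° is gauche with F at 180° (3.1). Total 12.3 kJ/mol.
OCH3 at 120° is eclipsed. Br at 0° is eclipsed with CHO at 0° (11.3); COOH at 120° is eclipsed with OCH3 at 120° (9.9); H at 240° is eclipsed with F at 240° (4.6). Total 25.8 kJ/mol.
OCH3 at 180° is staggered. Br at 0° is gauche with F at 300° (2.4); Br at 0° is gauche with CHO at 60° (3.5); COOH at 120° is gauche with OCH3 at 180° (3.2); COOH at 120° is gauche with CHO at 60° (3.8). Total 12.9 kJ/mol.
OCH3 at 240° is eclipsed. Br at 0° is eclipsed with F at 0° (7.4); COOH at 120° is eclipsed with CHO at 120° (12.0); H at 240° is eclipsed with OCH3 at 240° (6.6). Total 26.0 kJ/mol.
OCH3 at 300° is staggered. Br at 0° is gauche with OCH3 at 300° (2.5); Br at 0° is gauche with F at 60° (2.4); COOH at 120° is gauche with F at 60° (3.1); COOH at 120° is gauche with CHO at 180° (3.8). Total 11.8 kJ/mol.
Max at 240° (26.0 kJ/mol), min at 300° (11.8 kJ/mol); barrier = 14.2 kJ/mol.

14.2 kJ/mol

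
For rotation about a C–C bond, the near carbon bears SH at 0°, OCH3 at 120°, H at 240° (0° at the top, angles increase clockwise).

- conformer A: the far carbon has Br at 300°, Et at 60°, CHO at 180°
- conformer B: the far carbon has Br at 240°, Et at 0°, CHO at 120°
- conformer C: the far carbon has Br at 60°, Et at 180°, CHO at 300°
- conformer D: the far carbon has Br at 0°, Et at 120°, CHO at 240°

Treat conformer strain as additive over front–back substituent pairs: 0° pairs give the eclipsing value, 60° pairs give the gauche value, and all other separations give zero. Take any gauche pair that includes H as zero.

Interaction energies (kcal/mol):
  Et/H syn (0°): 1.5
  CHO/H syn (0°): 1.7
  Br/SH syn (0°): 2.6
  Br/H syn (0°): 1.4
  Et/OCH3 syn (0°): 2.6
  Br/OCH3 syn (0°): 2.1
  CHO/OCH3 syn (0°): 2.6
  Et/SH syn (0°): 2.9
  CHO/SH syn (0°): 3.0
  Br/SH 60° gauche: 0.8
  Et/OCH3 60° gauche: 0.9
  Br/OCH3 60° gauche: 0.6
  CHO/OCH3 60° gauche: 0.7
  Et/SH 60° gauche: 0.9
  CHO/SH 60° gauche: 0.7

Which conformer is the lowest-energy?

A (staggered): SH–Br gauche, SH–Et gauche, OCH3–Et gauche, OCH3–CHO gauche; 0.8 + 0.9 + 0.9 + 0.7 = 3.3 kcal/mol.
B (eclipsed): SH–Et eclipsed, OCH3–CHO eclipsed, H–Br eclipsed; 2.9 + 2.6 + 1.4 = 6.9 kcal/mol.
C (staggered): SH–Br gauche, SH–CHO gauche, OCH3–Br gauche, OCH3–Et gauche; 0.8 + 0.7 + 0.6 + 0.9 = 3.0 kcal/mol.
D (eclipsed): SH–Br eclipsed, OCH3–Et eclipsed, H–CHO eclipsed; 2.6 + 2.6 + 1.7 = 6.9 kcal/mol.
C has the lowest total (3.0 kcal/mol).

C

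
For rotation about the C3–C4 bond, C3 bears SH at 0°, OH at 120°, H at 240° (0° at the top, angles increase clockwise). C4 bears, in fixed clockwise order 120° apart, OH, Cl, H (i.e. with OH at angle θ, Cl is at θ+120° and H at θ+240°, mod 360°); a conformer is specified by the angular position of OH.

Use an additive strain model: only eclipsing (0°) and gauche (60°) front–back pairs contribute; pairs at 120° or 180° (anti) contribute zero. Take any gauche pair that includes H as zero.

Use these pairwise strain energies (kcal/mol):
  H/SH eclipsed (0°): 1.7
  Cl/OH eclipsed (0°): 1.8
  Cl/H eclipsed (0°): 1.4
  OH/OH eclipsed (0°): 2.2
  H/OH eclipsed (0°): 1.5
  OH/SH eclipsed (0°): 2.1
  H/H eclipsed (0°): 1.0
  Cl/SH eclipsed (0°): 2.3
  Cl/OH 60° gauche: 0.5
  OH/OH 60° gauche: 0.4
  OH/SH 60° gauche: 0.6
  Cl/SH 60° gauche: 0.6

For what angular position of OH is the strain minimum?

OH at 0° (eclipsed): SH–OH eclipsed, OH–Cl eclipsed, H–H eclipsed; 2.1 + 1.8 + 1.0 = 4.9 kcal/mol.
OH at 60° (staggered): SH–OH gauche, OH–OH gauche, OH–Cl gauche; 0.6 + 0.4 + 0.5 = 1.5 kcal/mol.
OH at 120° (eclipsed): SH–H eclipsed, OH–OH eclipsed, H–Cl eclipsed; 1.7 + 2.2 + 1.4 = 5.3 kcal/mol.
OH at 180° (staggered): SH–Cl gauche, OH–OH gauche; 0.6 + 0.4 = 1.0 kcal/mol.
OH at 240° (eclipsed): SH–Cl eclipsed, OH–H eclipsed, H–OH eclipsed; 2.3 + 1.5 + 1.5 = 5.3 kcal/mol.
OH at 300° (staggered): SH–OH gauche, SH–Cl gauche, OH–Cl gauche; 0.6 + 0.6 + 0.5 = 1.7 kcal/mol.
The minimum (1.0 kcal/mol) occurs with OH at 180°.

180°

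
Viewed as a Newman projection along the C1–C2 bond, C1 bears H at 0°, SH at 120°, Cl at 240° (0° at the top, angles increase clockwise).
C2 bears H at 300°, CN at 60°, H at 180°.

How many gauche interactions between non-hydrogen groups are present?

Non-H gauche pairs: SH(120°)/CN(60°) — 1 interaction.

1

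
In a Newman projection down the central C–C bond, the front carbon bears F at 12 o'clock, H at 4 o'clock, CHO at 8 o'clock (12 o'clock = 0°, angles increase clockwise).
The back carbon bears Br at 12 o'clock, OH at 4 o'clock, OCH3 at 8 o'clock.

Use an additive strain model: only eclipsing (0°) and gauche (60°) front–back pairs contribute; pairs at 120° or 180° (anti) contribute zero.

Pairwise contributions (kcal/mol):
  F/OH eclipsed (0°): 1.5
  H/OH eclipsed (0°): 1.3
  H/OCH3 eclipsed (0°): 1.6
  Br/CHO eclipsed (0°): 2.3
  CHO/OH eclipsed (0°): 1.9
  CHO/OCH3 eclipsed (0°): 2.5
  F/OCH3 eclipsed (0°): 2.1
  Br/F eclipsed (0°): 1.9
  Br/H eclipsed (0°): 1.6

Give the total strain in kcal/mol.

5.7 kcal/mol

This conformer (eclipsed): F–Br eclipsed, H–OH eclipsed, CHO–OCH3 eclipsed; 1.9 + 1.3 + 2.5 = 5.7 kcal/mol.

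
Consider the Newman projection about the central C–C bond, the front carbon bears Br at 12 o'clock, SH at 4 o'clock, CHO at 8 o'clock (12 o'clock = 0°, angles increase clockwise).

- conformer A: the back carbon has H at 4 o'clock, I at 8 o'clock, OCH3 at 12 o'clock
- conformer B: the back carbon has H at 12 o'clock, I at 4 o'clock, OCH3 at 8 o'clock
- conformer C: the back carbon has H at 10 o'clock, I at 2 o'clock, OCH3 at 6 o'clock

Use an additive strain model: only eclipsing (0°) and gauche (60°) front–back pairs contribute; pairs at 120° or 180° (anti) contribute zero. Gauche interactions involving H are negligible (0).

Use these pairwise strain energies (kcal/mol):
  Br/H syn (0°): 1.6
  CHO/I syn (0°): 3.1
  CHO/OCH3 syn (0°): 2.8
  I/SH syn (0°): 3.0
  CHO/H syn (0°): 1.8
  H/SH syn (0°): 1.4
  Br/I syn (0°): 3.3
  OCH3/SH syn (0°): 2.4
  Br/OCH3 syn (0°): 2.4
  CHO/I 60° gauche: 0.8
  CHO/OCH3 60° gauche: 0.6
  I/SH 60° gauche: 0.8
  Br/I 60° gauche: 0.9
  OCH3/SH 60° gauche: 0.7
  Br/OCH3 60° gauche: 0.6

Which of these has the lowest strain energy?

A (eclipsed): Br(0°)/OCH3(0°) eclipsed 2.4; SH(120°)/H(120°) eclipsed 1.4; CHO(240°)/I(240°) eclipsed 3.1 → 6.9 kcal/mol.
B (eclipsed): Br(0°)/H(0°) eclipsed 1.6; SH(120°)/I(120°) eclipsed 3.0; CHO(240°)/OCH3(240°) eclipsed 2.8 → 7.4 kcal/mol.
C (staggered): Br(0°)/I(60°) gauche 0.9; SH(120°)/I(60°) gauche 0.8; SH(120°)/OCH3(180°) gauche 0.7; CHO(240°)/OCH3(180°) gauche 0.6 → 3.0 kcal/mol.
C has the lowest total (3.0 kcal/mol).

C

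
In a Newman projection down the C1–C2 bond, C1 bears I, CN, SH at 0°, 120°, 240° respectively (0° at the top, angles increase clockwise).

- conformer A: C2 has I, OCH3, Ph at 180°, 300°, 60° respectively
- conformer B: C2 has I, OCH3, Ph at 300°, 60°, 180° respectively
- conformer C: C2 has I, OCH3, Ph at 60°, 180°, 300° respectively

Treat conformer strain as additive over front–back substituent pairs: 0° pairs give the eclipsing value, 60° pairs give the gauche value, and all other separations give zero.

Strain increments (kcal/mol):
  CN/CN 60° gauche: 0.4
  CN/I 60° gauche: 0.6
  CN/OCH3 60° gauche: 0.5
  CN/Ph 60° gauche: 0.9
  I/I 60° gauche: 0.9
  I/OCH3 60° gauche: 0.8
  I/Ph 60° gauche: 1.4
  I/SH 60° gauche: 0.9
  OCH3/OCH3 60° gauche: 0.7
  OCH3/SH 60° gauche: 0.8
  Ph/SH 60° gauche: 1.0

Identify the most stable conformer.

B

A is staggered. I at 0° is gauche with OCH3 at 300° (0.8); I at 0° is gauche with Ph at 60° (1.4); CN at 120° is gauche with I at 180° (0.6); CN at 120° is gauche with Ph at 60° (0.9); SH at 240° is gauche with I at 180° (0.9); SH at 240° is gauche with OCH3 at 300° (0.8). Total 5.4 kcal/mol.
B is staggered. I at 0° is gauche with I at 300° (0.9); I at 0° is gauche with OCH3 at 60° (0.8); CN at 120° is gauche with OCH3 at 60° (0.5); CN at 120° is gauche with Ph at 180° (0.9); SH at 240° is gauche with I at 300° (0.9); SH at 240° is gauche with Ph at 180° (1.0). Total 5.0 kcal/mol.
C is staggered. I at 0° is gauche with I at 60° (0.9); I at 0° is gauche with Ph at 300° (1.4); CN at 120° is gauche with I at 60° (0.6); CN at 120° is gauche with OCH3 at 180° (0.5); SH at 240° is gauche with OCH3 at 180° (0.8); SH at 240° is gauche with Ph at 300° (1.0). Total 5.2 kcal/mol.
B has the lowest total (5.0 kcal/mol).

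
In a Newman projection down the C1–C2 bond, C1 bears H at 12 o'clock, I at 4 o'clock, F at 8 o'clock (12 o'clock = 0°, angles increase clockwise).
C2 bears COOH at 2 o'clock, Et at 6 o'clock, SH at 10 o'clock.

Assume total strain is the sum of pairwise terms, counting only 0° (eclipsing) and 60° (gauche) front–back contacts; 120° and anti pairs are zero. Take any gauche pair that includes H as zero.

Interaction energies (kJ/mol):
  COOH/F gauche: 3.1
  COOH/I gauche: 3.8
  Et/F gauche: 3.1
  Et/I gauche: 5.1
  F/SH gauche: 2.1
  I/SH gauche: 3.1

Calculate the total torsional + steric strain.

14.1 kJ/mol

This conformer (staggered): I(120°)/COOH(60°) gauche 3.8; I(120°)/Et(180°) gauche 5.1; F(240°)/Et(180°) gauche 3.1; F(240°)/SH(300°) gauche 2.1 → 14.1 kJ/mol.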